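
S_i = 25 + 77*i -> [25, 102, 179, 256, 333]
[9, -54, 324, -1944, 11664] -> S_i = 9*-6^i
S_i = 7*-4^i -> [7, -28, 112, -448, 1792]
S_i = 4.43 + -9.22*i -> [4.43, -4.79, -14.01, -23.23, -32.45]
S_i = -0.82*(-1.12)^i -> [-0.82, 0.92, -1.03, 1.15, -1.29]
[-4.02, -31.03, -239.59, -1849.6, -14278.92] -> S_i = -4.02*7.72^i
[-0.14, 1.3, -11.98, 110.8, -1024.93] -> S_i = -0.14*(-9.25)^i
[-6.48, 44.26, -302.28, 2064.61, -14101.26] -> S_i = -6.48*(-6.83)^i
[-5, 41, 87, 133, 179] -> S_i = -5 + 46*i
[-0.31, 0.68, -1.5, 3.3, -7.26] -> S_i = -0.31*(-2.20)^i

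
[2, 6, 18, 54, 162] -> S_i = 2*3^i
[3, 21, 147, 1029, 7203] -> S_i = 3*7^i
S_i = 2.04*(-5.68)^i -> [2.04, -11.59, 65.82, -373.83, 2123.36]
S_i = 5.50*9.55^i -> [5.5, 52.53, 501.61, 4790.41, 45748.43]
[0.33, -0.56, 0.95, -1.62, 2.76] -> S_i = 0.33*(-1.70)^i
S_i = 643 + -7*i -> [643, 636, 629, 622, 615]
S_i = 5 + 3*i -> [5, 8, 11, 14, 17]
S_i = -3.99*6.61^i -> [-3.99, -26.37, -174.33, -1152.33, -7616.91]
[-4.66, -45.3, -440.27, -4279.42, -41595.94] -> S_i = -4.66*9.72^i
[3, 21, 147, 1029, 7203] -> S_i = 3*7^i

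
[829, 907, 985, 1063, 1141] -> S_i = 829 + 78*i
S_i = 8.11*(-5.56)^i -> [8.11, -45.09, 250.71, -1393.94, 7750.33]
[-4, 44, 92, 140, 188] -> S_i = -4 + 48*i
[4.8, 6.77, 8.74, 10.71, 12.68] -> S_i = 4.80 + 1.97*i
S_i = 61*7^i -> [61, 427, 2989, 20923, 146461]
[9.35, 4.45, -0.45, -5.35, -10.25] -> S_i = 9.35 + -4.90*i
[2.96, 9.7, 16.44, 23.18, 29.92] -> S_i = 2.96 + 6.74*i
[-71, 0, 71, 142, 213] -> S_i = -71 + 71*i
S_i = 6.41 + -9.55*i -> [6.41, -3.14, -12.69, -22.24, -31.79]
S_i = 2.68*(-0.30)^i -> [2.68, -0.8, 0.24, -0.07, 0.02]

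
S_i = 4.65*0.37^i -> [4.65, 1.72, 0.64, 0.24, 0.09]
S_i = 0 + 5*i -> [0, 5, 10, 15, 20]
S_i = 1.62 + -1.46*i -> [1.62, 0.16, -1.3, -2.76, -4.22]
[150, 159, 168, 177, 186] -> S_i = 150 + 9*i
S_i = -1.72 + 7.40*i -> [-1.72, 5.68, 13.08, 20.48, 27.88]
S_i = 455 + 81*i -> [455, 536, 617, 698, 779]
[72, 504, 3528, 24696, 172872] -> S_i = 72*7^i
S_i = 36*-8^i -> [36, -288, 2304, -18432, 147456]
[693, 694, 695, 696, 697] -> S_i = 693 + 1*i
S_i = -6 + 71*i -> [-6, 65, 136, 207, 278]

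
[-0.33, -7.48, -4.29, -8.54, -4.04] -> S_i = Random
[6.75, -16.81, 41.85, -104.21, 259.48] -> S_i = 6.75*(-2.49)^i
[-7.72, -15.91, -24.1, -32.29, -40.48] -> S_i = -7.72 + -8.19*i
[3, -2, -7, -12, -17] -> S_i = 3 + -5*i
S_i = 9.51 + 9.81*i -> [9.51, 19.32, 29.13, 38.94, 48.75]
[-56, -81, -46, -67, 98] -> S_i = Random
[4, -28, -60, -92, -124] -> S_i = 4 + -32*i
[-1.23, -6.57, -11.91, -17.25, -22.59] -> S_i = -1.23 + -5.34*i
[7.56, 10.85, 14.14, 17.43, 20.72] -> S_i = 7.56 + 3.29*i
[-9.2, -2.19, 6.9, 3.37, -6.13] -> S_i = Random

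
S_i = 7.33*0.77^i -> [7.33, 5.64, 4.35, 3.35, 2.58]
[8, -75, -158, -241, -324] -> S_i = 8 + -83*i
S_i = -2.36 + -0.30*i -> [-2.36, -2.66, -2.96, -3.26, -3.56]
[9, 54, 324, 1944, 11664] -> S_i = 9*6^i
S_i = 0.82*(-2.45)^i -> [0.82, -2.01, 4.92, -12.06, 29.54]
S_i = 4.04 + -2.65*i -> [4.04, 1.39, -1.26, -3.91, -6.56]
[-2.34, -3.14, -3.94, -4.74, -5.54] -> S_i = -2.34 + -0.80*i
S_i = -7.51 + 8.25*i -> [-7.51, 0.74, 8.99, 17.24, 25.49]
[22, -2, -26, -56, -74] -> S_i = Random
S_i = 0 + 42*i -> [0, 42, 84, 126, 168]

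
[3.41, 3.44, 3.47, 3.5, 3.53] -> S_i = 3.41 + 0.03*i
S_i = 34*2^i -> [34, 68, 136, 272, 544]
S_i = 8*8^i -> [8, 64, 512, 4096, 32768]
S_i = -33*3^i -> [-33, -99, -297, -891, -2673]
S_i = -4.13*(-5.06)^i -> [-4.13, 20.9, -105.74, 535.06, -2707.4]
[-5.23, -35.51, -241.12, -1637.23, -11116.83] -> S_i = -5.23*6.79^i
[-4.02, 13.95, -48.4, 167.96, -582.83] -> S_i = -4.02*(-3.47)^i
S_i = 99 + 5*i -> [99, 104, 109, 114, 119]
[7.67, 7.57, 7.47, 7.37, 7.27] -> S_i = 7.67 + -0.10*i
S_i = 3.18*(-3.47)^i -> [3.18, -11.03, 38.29, -132.87, 461.05]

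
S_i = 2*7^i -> [2, 14, 98, 686, 4802]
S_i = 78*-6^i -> [78, -468, 2808, -16848, 101088]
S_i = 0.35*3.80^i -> [0.35, 1.33, 5.05, 19.21, 72.98]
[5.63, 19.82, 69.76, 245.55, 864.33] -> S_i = 5.63*3.52^i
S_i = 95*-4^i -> [95, -380, 1520, -6080, 24320]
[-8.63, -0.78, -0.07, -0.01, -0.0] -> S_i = -8.63*0.09^i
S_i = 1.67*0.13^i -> [1.67, 0.22, 0.03, 0.0, 0.0]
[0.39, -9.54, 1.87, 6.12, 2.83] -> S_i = Random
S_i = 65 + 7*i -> [65, 72, 79, 86, 93]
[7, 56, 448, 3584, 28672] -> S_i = 7*8^i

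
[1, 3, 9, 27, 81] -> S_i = 1*3^i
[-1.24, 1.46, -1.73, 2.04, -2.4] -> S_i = -1.24*(-1.18)^i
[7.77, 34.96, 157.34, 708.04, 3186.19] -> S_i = 7.77*4.50^i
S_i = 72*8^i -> [72, 576, 4608, 36864, 294912]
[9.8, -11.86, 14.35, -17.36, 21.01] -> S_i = 9.80*(-1.21)^i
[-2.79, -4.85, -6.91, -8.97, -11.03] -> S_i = -2.79 + -2.06*i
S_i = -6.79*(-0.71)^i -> [-6.79, 4.82, -3.42, 2.43, -1.73]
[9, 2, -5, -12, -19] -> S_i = 9 + -7*i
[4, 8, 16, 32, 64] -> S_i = 4*2^i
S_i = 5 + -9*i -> [5, -4, -13, -22, -31]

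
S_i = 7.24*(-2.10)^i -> [7.24, -15.2, 31.93, -67.05, 140.8]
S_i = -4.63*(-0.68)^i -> [-4.63, 3.15, -2.14, 1.46, -0.99]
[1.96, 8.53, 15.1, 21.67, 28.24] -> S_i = 1.96 + 6.57*i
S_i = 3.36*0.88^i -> [3.36, 2.96, 2.6, 2.29, 2.01]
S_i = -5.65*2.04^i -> [-5.65, -11.53, -23.51, -47.97, -97.85]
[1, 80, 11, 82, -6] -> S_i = Random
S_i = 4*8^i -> [4, 32, 256, 2048, 16384]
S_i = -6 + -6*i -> [-6, -12, -18, -24, -30]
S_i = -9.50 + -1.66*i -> [-9.5, -11.16, -12.82, -14.48, -16.14]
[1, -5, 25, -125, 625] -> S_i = 1*-5^i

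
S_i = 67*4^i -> [67, 268, 1072, 4288, 17152]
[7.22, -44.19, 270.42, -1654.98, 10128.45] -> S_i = 7.22*(-6.12)^i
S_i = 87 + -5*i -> [87, 82, 77, 72, 67]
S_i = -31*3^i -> [-31, -93, -279, -837, -2511]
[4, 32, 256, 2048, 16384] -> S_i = 4*8^i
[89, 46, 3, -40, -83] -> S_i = 89 + -43*i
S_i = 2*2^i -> [2, 4, 8, 16, 32]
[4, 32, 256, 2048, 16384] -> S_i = 4*8^i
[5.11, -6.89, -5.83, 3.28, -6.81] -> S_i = Random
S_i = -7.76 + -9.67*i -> [-7.76, -17.43, -27.1, -36.77, -46.44]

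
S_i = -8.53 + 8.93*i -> [-8.53, 0.4, 9.33, 18.26, 27.19]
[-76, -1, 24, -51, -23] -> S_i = Random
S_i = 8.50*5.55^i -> [8.5, 47.18, 261.82, 1453.11, 8064.75]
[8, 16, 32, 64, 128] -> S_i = 8*2^i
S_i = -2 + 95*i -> [-2, 93, 188, 283, 378]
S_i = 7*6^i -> [7, 42, 252, 1512, 9072]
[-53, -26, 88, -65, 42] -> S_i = Random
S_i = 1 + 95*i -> [1, 96, 191, 286, 381]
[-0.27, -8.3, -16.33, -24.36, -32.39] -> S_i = -0.27 + -8.03*i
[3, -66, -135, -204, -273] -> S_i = 3 + -69*i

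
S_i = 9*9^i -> [9, 81, 729, 6561, 59049]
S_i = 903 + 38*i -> [903, 941, 979, 1017, 1055]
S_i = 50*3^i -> [50, 150, 450, 1350, 4050]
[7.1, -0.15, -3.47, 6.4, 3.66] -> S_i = Random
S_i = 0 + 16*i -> [0, 16, 32, 48, 64]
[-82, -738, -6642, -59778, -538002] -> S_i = -82*9^i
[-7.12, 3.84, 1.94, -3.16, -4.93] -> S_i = Random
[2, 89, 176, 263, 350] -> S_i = 2 + 87*i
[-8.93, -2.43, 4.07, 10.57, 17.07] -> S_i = -8.93 + 6.50*i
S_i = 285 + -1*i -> [285, 284, 283, 282, 281]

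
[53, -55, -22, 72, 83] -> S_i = Random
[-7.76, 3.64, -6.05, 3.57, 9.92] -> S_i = Random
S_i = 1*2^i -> [1, 2, 4, 8, 16]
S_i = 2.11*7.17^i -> [2.11, 15.13, 108.47, 777.75, 5576.47]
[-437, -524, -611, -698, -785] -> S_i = -437 + -87*i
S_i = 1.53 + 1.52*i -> [1.53, 3.05, 4.57, 6.09, 7.61]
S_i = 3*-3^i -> [3, -9, 27, -81, 243]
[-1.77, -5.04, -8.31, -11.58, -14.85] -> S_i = -1.77 + -3.27*i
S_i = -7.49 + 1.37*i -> [-7.49, -6.12, -4.75, -3.38, -2.01]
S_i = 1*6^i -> [1, 6, 36, 216, 1296]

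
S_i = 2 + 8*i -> [2, 10, 18, 26, 34]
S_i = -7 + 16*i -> [-7, 9, 25, 41, 57]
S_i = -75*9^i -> [-75, -675, -6075, -54675, -492075]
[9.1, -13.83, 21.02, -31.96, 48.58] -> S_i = 9.10*(-1.52)^i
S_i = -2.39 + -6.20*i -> [-2.39, -8.59, -14.79, -20.99, -27.19]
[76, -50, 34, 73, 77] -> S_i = Random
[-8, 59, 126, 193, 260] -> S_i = -8 + 67*i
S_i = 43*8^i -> [43, 344, 2752, 22016, 176128]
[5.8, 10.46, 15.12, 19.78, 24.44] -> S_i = 5.80 + 4.66*i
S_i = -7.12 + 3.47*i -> [-7.12, -3.65, -0.18, 3.29, 6.76]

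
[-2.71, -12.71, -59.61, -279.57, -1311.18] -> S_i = -2.71*4.69^i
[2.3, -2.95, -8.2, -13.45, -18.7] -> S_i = 2.30 + -5.25*i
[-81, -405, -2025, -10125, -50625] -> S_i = -81*5^i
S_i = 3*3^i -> [3, 9, 27, 81, 243]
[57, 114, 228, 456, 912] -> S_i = 57*2^i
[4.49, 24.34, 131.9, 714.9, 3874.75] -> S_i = 4.49*5.42^i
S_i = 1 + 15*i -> [1, 16, 31, 46, 61]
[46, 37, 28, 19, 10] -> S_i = 46 + -9*i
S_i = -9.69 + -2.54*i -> [-9.69, -12.23, -14.77, -17.31, -19.85]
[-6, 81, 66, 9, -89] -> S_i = Random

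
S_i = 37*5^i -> [37, 185, 925, 4625, 23125]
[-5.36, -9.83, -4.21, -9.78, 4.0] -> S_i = Random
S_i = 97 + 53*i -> [97, 150, 203, 256, 309]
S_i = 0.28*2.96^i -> [0.28, 0.83, 2.45, 7.26, 21.49]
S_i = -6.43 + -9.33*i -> [-6.43, -15.76, -25.09, -34.42, -43.75]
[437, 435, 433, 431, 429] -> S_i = 437 + -2*i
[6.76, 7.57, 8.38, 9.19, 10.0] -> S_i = 6.76 + 0.81*i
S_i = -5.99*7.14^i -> [-5.99, -42.77, -305.37, -2180.33, -15567.53]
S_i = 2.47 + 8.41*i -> [2.47, 10.88, 19.29, 27.7, 36.11]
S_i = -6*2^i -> [-6, -12, -24, -48, -96]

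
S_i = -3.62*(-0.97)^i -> [-3.62, 3.51, -3.41, 3.3, -3.2]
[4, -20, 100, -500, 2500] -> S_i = 4*-5^i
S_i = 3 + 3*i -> [3, 6, 9, 12, 15]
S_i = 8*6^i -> [8, 48, 288, 1728, 10368]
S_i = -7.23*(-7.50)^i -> [-7.23, 54.22, -406.69, 3050.16, -22876.17]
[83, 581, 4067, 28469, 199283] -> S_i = 83*7^i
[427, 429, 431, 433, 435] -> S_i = 427 + 2*i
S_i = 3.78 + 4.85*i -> [3.78, 8.63, 13.48, 18.33, 23.18]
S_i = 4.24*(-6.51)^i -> [4.24, -27.6, 179.69, -1169.79, 7615.35]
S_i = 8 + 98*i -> [8, 106, 204, 302, 400]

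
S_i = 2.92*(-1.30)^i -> [2.92, -3.8, 4.93, -6.42, 8.34]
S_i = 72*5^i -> [72, 360, 1800, 9000, 45000]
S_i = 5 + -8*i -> [5, -3, -11, -19, -27]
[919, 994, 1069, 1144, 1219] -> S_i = 919 + 75*i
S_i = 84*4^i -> [84, 336, 1344, 5376, 21504]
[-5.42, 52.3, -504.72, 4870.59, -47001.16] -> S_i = -5.42*(-9.65)^i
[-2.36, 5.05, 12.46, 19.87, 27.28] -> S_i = -2.36 + 7.41*i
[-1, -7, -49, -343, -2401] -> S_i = -1*7^i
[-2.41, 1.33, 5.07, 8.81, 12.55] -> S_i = -2.41 + 3.74*i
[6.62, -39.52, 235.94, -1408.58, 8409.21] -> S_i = 6.62*(-5.97)^i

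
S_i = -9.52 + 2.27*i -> [-9.52, -7.25, -4.98, -2.71, -0.44]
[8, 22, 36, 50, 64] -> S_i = 8 + 14*i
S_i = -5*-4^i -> [-5, 20, -80, 320, -1280]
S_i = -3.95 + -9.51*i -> [-3.95, -13.46, -22.97, -32.48, -41.99]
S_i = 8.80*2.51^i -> [8.8, 22.09, 55.44, 139.16, 349.28]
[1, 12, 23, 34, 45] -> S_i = 1 + 11*i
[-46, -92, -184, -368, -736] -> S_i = -46*2^i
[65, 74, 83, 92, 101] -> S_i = 65 + 9*i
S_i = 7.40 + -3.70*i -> [7.4, 3.7, 0.0, -3.7, -7.4]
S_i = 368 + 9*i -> [368, 377, 386, 395, 404]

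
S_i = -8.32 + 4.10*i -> [-8.32, -4.22, -0.12, 3.98, 8.08]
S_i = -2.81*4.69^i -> [-2.81, -13.18, -61.81, -289.88, -1359.56]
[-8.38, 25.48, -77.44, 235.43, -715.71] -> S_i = -8.38*(-3.04)^i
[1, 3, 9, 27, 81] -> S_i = 1*3^i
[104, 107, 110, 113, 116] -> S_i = 104 + 3*i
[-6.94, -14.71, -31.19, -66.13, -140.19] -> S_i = -6.94*2.12^i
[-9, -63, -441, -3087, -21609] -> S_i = -9*7^i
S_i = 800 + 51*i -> [800, 851, 902, 953, 1004]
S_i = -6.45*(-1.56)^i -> [-6.45, 10.06, -15.7, 24.49, -38.2]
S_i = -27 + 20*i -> [-27, -7, 13, 33, 53]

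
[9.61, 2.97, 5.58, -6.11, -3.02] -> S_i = Random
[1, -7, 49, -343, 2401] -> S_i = 1*-7^i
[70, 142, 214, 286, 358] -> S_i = 70 + 72*i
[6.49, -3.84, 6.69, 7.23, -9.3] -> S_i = Random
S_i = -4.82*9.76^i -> [-4.82, -47.04, -459.14, -4481.22, -43736.73]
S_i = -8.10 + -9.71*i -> [-8.1, -17.81, -27.52, -37.23, -46.94]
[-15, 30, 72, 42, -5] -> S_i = Random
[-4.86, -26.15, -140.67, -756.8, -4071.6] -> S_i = -4.86*5.38^i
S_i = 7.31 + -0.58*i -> [7.31, 6.73, 6.15, 5.57, 4.99]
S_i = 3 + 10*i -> [3, 13, 23, 33, 43]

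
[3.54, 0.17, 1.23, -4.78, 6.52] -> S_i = Random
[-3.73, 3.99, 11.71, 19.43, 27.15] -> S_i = -3.73 + 7.72*i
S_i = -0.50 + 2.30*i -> [-0.5, 1.8, 4.1, 6.4, 8.7]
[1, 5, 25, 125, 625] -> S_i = 1*5^i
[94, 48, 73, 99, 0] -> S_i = Random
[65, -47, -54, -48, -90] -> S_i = Random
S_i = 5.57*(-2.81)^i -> [5.57, -15.65, 43.98, -123.59, 347.28]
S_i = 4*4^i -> [4, 16, 64, 256, 1024]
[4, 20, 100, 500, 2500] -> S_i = 4*5^i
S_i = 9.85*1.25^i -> [9.85, 12.31, 15.39, 19.24, 24.05]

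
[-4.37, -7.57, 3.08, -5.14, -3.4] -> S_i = Random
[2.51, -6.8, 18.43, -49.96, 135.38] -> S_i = 2.51*(-2.71)^i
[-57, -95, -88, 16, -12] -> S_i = Random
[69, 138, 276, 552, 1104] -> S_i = 69*2^i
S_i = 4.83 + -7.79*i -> [4.83, -2.96, -10.75, -18.54, -26.33]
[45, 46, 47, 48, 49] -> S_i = 45 + 1*i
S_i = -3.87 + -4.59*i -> [-3.87, -8.46, -13.05, -17.64, -22.23]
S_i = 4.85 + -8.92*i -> [4.85, -4.07, -12.99, -21.91, -30.83]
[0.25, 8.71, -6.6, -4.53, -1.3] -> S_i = Random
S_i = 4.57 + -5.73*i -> [4.57, -1.16, -6.89, -12.62, -18.35]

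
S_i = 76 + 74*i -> [76, 150, 224, 298, 372]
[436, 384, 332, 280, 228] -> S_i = 436 + -52*i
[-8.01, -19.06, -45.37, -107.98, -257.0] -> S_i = -8.01*2.38^i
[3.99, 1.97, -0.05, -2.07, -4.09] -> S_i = 3.99 + -2.02*i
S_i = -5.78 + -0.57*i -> [-5.78, -6.35, -6.92, -7.49, -8.06]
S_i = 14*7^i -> [14, 98, 686, 4802, 33614]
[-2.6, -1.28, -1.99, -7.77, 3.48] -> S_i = Random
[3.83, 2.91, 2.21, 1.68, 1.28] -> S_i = 3.83*0.76^i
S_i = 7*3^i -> [7, 21, 63, 189, 567]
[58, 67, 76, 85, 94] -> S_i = 58 + 9*i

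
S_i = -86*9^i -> [-86, -774, -6966, -62694, -564246]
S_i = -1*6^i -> [-1, -6, -36, -216, -1296]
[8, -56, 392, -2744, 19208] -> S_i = 8*-7^i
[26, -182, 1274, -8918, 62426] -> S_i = 26*-7^i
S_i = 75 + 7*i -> [75, 82, 89, 96, 103]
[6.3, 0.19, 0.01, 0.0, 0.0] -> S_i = 6.30*0.03^i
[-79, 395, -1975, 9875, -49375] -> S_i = -79*-5^i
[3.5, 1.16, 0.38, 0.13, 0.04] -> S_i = 3.50*0.33^i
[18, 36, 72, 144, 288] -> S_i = 18*2^i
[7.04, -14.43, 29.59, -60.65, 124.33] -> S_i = 7.04*(-2.05)^i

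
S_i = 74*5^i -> [74, 370, 1850, 9250, 46250]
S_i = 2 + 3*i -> [2, 5, 8, 11, 14]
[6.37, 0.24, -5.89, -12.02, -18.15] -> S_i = 6.37 + -6.13*i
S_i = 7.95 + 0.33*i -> [7.95, 8.28, 8.61, 8.94, 9.27]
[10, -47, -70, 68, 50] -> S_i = Random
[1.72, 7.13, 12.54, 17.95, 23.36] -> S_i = 1.72 + 5.41*i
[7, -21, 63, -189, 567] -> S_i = 7*-3^i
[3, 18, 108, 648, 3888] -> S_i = 3*6^i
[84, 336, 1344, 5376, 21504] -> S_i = 84*4^i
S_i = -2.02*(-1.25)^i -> [-2.02, 2.52, -3.16, 3.95, -4.93]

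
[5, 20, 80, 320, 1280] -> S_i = 5*4^i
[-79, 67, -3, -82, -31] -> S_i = Random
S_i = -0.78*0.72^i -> [-0.78, -0.56, -0.4, -0.29, -0.21]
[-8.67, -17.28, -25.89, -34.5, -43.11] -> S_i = -8.67 + -8.61*i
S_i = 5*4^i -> [5, 20, 80, 320, 1280]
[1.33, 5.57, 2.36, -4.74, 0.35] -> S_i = Random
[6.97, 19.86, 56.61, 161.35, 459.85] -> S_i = 6.97*2.85^i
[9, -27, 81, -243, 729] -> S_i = 9*-3^i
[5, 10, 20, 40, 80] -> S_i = 5*2^i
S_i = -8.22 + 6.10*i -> [-8.22, -2.12, 3.98, 10.08, 16.18]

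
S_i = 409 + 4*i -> [409, 413, 417, 421, 425]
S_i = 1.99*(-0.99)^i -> [1.99, -1.97, 1.95, -1.93, 1.91]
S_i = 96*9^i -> [96, 864, 7776, 69984, 629856]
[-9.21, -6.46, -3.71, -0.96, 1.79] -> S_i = -9.21 + 2.75*i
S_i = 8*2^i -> [8, 16, 32, 64, 128]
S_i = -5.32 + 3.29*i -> [-5.32, -2.03, 1.26, 4.55, 7.84]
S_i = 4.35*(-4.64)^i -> [4.35, -20.18, 93.65, -434.55, 2016.33]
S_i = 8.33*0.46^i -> [8.33, 3.83, 1.76, 0.81, 0.37]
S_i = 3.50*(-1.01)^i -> [3.5, -3.54, 3.57, -3.61, 3.64]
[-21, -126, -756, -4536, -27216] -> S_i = -21*6^i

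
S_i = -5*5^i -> [-5, -25, -125, -625, -3125]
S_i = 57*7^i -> [57, 399, 2793, 19551, 136857]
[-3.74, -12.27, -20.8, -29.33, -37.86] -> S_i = -3.74 + -8.53*i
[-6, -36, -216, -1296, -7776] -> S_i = -6*6^i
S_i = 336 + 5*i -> [336, 341, 346, 351, 356]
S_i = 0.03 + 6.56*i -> [0.03, 6.59, 13.15, 19.71, 26.27]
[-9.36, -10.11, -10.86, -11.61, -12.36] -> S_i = -9.36 + -0.75*i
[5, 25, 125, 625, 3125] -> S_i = 5*5^i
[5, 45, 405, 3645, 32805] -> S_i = 5*9^i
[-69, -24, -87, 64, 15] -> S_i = Random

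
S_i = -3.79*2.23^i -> [-3.79, -8.45, -18.85, -42.03, -93.73]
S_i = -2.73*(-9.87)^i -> [-2.73, 26.95, -265.95, 2624.91, -25907.84]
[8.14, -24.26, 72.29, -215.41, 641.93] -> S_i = 8.14*(-2.98)^i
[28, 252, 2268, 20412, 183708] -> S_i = 28*9^i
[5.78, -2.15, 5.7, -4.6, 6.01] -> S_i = Random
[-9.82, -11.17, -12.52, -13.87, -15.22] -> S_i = -9.82 + -1.35*i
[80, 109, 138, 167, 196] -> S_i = 80 + 29*i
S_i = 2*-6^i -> [2, -12, 72, -432, 2592]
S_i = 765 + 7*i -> [765, 772, 779, 786, 793]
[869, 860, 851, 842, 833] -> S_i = 869 + -9*i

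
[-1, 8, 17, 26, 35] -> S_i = -1 + 9*i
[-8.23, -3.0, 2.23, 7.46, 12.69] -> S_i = -8.23 + 5.23*i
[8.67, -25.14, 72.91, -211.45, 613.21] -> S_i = 8.67*(-2.90)^i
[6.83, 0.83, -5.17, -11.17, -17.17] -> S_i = 6.83 + -6.00*i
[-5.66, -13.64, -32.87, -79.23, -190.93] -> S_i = -5.66*2.41^i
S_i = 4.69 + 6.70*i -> [4.69, 11.39, 18.09, 24.79, 31.49]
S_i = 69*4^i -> [69, 276, 1104, 4416, 17664]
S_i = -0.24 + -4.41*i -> [-0.24, -4.65, -9.06, -13.47, -17.88]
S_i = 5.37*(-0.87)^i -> [5.37, -4.67, 4.06, -3.54, 3.08]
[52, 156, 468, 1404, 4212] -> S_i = 52*3^i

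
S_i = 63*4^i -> [63, 252, 1008, 4032, 16128]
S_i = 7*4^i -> [7, 28, 112, 448, 1792]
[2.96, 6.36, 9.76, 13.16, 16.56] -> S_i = 2.96 + 3.40*i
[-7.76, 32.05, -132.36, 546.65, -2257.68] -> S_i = -7.76*(-4.13)^i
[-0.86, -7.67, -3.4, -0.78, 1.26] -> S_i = Random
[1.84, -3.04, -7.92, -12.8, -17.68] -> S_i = 1.84 + -4.88*i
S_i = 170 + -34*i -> [170, 136, 102, 68, 34]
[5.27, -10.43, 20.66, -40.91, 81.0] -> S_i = 5.27*(-1.98)^i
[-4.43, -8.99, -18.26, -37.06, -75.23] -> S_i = -4.43*2.03^i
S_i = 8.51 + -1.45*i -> [8.51, 7.06, 5.61, 4.16, 2.71]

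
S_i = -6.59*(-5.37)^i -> [-6.59, 35.39, -190.04, 1020.49, -5480.03]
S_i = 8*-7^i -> [8, -56, 392, -2744, 19208]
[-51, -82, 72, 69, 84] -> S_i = Random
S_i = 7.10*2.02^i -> [7.1, 14.34, 28.97, 58.52, 118.21]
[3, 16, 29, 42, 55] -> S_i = 3 + 13*i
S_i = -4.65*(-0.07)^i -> [-4.65, 0.33, -0.02, 0.0, -0.0]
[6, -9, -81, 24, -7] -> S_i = Random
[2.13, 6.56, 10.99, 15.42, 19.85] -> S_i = 2.13 + 4.43*i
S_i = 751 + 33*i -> [751, 784, 817, 850, 883]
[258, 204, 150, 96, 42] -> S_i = 258 + -54*i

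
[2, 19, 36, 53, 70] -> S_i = 2 + 17*i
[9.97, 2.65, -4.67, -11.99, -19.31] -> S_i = 9.97 + -7.32*i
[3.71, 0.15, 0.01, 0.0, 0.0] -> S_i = 3.71*0.04^i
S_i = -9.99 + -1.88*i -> [-9.99, -11.87, -13.75, -15.63, -17.51]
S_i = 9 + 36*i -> [9, 45, 81, 117, 153]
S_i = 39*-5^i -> [39, -195, 975, -4875, 24375]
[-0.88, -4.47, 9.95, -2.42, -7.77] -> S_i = Random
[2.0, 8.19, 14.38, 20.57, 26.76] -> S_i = 2.00 + 6.19*i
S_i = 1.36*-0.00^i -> [1.36, -0.0, 0.0, -0.0, 0.0]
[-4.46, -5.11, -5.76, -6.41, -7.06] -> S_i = -4.46 + -0.65*i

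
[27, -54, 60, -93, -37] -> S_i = Random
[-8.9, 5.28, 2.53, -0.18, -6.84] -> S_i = Random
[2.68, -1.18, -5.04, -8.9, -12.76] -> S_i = 2.68 + -3.86*i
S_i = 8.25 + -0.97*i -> [8.25, 7.28, 6.31, 5.34, 4.37]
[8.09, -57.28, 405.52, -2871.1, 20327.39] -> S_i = 8.09*(-7.08)^i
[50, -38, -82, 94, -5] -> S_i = Random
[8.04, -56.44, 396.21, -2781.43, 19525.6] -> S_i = 8.04*(-7.02)^i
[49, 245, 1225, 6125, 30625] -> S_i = 49*5^i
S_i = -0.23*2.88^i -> [-0.23, -0.66, -1.91, -5.49, -15.82]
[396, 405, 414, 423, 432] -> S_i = 396 + 9*i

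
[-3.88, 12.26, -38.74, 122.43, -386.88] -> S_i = -3.88*(-3.16)^i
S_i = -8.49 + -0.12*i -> [-8.49, -8.61, -8.73, -8.85, -8.97]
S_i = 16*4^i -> [16, 64, 256, 1024, 4096]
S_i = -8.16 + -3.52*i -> [-8.16, -11.68, -15.2, -18.72, -22.24]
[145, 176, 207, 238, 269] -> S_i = 145 + 31*i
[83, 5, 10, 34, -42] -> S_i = Random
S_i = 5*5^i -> [5, 25, 125, 625, 3125]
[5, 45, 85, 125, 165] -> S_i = 5 + 40*i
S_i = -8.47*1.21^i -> [-8.47, -10.25, -12.4, -15.01, -18.16]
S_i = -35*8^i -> [-35, -280, -2240, -17920, -143360]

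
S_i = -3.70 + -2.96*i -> [-3.7, -6.66, -9.62, -12.58, -15.54]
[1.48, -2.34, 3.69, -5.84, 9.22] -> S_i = 1.48*(-1.58)^i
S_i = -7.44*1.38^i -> [-7.44, -10.27, -14.17, -19.55, -26.98]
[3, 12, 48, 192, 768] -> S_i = 3*4^i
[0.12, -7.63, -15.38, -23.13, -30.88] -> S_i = 0.12 + -7.75*i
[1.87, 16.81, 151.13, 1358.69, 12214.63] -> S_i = 1.87*8.99^i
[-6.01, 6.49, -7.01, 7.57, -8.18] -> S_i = -6.01*(-1.08)^i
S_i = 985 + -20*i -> [985, 965, 945, 925, 905]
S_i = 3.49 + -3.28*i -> [3.49, 0.21, -3.07, -6.35, -9.63]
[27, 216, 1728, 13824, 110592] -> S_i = 27*8^i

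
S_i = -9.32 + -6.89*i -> [-9.32, -16.21, -23.1, -29.99, -36.88]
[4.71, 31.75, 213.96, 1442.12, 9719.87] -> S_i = 4.71*6.74^i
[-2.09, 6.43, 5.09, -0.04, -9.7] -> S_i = Random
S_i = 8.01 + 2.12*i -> [8.01, 10.13, 12.25, 14.37, 16.49]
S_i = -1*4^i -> [-1, -4, -16, -64, -256]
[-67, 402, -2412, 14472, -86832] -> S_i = -67*-6^i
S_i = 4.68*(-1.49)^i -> [4.68, -6.97, 10.39, -15.48, 23.07]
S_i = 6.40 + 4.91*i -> [6.4, 11.31, 16.22, 21.13, 26.04]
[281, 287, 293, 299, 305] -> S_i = 281 + 6*i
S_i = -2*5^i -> [-2, -10, -50, -250, -1250]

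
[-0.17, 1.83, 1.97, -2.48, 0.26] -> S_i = Random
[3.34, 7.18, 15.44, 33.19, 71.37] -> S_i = 3.34*2.15^i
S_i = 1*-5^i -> [1, -5, 25, -125, 625]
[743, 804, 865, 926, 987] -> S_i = 743 + 61*i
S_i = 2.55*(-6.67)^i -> [2.55, -17.01, 113.45, -756.69, 5047.12]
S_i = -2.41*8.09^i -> [-2.41, -19.5, -157.73, -1276.04, -10323.12]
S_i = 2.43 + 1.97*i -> [2.43, 4.4, 6.37, 8.34, 10.31]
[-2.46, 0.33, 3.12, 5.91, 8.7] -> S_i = -2.46 + 2.79*i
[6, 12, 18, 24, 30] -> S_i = 6 + 6*i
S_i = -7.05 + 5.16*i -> [-7.05, -1.89, 3.27, 8.43, 13.59]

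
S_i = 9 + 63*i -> [9, 72, 135, 198, 261]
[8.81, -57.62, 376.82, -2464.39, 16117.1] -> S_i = 8.81*(-6.54)^i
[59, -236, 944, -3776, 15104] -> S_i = 59*-4^i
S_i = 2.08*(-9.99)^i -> [2.08, -20.78, 207.58, -2073.77, 20716.92]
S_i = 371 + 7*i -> [371, 378, 385, 392, 399]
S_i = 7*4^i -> [7, 28, 112, 448, 1792]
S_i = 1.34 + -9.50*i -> [1.34, -8.16, -17.66, -27.16, -36.66]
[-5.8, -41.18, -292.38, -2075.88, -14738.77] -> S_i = -5.80*7.10^i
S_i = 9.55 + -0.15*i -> [9.55, 9.4, 9.25, 9.1, 8.95]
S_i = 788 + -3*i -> [788, 785, 782, 779, 776]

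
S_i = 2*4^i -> [2, 8, 32, 128, 512]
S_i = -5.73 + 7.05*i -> [-5.73, 1.32, 8.37, 15.42, 22.47]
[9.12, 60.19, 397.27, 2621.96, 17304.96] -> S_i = 9.12*6.60^i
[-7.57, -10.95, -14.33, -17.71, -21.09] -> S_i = -7.57 + -3.38*i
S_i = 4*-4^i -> [4, -16, 64, -256, 1024]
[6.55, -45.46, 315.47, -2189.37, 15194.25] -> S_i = 6.55*(-6.94)^i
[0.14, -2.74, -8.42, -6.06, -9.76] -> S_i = Random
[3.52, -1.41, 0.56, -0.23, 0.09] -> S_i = 3.52*(-0.40)^i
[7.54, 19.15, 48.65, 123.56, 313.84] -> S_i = 7.54*2.54^i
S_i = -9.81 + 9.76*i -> [-9.81, -0.05, 9.71, 19.47, 29.23]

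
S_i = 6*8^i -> [6, 48, 384, 3072, 24576]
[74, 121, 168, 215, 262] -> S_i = 74 + 47*i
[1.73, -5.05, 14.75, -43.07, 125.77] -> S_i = 1.73*(-2.92)^i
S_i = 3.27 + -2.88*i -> [3.27, 0.39, -2.49, -5.37, -8.25]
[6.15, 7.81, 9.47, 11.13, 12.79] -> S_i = 6.15 + 1.66*i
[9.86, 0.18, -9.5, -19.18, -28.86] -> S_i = 9.86 + -9.68*i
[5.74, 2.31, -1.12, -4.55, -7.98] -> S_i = 5.74 + -3.43*i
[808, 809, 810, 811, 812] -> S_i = 808 + 1*i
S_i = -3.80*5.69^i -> [-3.8, -21.62, -123.03, -700.04, -3983.21]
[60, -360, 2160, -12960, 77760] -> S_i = 60*-6^i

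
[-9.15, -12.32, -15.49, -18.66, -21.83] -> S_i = -9.15 + -3.17*i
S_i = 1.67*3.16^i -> [1.67, 5.28, 16.68, 52.7, 166.52]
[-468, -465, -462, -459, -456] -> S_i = -468 + 3*i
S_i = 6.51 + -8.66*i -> [6.51, -2.15, -10.81, -19.47, -28.13]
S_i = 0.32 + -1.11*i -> [0.32, -0.79, -1.9, -3.01, -4.12]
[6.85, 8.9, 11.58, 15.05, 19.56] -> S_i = 6.85*1.30^i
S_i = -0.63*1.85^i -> [-0.63, -1.17, -2.16, -3.99, -7.38]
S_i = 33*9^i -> [33, 297, 2673, 24057, 216513]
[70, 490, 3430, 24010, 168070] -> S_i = 70*7^i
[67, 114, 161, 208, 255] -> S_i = 67 + 47*i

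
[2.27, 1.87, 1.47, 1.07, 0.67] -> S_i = 2.27 + -0.40*i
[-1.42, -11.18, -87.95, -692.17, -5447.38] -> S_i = -1.42*7.87^i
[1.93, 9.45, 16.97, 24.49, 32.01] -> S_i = 1.93 + 7.52*i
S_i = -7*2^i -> [-7, -14, -28, -56, -112]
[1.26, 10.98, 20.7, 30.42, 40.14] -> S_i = 1.26 + 9.72*i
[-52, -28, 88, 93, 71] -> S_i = Random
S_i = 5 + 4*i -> [5, 9, 13, 17, 21]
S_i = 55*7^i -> [55, 385, 2695, 18865, 132055]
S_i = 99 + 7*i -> [99, 106, 113, 120, 127]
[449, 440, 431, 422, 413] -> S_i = 449 + -9*i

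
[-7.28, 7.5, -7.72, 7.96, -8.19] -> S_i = -7.28*(-1.03)^i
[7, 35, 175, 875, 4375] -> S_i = 7*5^i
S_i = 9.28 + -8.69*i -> [9.28, 0.59, -8.1, -16.79, -25.48]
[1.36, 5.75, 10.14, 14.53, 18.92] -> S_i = 1.36 + 4.39*i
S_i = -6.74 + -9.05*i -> [-6.74, -15.79, -24.84, -33.89, -42.94]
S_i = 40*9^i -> [40, 360, 3240, 29160, 262440]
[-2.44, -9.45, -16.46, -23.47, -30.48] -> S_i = -2.44 + -7.01*i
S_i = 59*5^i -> [59, 295, 1475, 7375, 36875]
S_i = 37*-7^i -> [37, -259, 1813, -12691, 88837]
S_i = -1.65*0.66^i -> [-1.65, -1.09, -0.72, -0.47, -0.31]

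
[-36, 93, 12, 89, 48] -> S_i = Random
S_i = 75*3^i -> [75, 225, 675, 2025, 6075]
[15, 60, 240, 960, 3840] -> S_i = 15*4^i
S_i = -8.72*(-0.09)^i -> [-8.72, 0.78, -0.07, 0.01, -0.0]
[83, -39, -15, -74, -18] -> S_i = Random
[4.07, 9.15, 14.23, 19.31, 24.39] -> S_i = 4.07 + 5.08*i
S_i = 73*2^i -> [73, 146, 292, 584, 1168]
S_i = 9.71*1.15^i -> [9.71, 11.17, 12.84, 14.77, 16.98]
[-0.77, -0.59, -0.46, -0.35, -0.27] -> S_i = -0.77*0.77^i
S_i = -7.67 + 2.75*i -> [-7.67, -4.92, -2.17, 0.58, 3.33]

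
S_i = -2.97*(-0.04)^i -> [-2.97, 0.12, -0.0, 0.0, -0.0]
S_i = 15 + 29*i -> [15, 44, 73, 102, 131]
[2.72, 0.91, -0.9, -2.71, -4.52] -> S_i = 2.72 + -1.81*i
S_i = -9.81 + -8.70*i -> [-9.81, -18.51, -27.21, -35.91, -44.61]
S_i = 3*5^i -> [3, 15, 75, 375, 1875]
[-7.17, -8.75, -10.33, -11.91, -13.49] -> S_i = -7.17 + -1.58*i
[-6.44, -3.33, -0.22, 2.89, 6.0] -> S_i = -6.44 + 3.11*i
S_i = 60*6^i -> [60, 360, 2160, 12960, 77760]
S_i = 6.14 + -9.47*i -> [6.14, -3.33, -12.8, -22.27, -31.74]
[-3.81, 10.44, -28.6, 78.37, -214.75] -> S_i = -3.81*(-2.74)^i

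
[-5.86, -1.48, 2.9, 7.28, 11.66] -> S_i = -5.86 + 4.38*i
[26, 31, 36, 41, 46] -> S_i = 26 + 5*i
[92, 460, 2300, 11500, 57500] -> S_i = 92*5^i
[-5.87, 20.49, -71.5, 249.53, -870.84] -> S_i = -5.87*(-3.49)^i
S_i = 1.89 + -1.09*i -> [1.89, 0.8, -0.29, -1.38, -2.47]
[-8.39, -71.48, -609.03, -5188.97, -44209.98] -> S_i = -8.39*8.52^i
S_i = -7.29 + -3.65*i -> [-7.29, -10.94, -14.59, -18.24, -21.89]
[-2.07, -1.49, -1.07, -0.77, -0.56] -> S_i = -2.07*0.72^i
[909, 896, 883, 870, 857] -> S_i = 909 + -13*i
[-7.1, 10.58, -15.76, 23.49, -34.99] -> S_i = -7.10*(-1.49)^i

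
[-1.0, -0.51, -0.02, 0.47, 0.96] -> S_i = -1.00 + 0.49*i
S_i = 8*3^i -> [8, 24, 72, 216, 648]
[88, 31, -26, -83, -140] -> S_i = 88 + -57*i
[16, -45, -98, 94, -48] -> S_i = Random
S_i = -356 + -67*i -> [-356, -423, -490, -557, -624]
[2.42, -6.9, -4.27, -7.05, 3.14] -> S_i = Random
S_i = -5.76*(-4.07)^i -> [-5.76, 23.44, -95.41, 388.33, -1580.52]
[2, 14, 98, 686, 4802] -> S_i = 2*7^i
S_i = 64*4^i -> [64, 256, 1024, 4096, 16384]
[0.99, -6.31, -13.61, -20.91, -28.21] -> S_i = 0.99 + -7.30*i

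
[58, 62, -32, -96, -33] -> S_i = Random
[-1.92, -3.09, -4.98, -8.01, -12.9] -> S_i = -1.92*1.61^i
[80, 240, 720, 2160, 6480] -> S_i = 80*3^i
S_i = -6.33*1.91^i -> [-6.33, -12.09, -23.09, -44.11, -84.24]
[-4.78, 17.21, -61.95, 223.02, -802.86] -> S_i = -4.78*(-3.60)^i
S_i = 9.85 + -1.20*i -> [9.85, 8.65, 7.45, 6.25, 5.05]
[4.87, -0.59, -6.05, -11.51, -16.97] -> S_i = 4.87 + -5.46*i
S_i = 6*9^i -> [6, 54, 486, 4374, 39366]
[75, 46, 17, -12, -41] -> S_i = 75 + -29*i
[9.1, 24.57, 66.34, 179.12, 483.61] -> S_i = 9.10*2.70^i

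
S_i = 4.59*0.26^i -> [4.59, 1.19, 0.31, 0.08, 0.02]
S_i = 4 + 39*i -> [4, 43, 82, 121, 160]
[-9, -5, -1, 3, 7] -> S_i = -9 + 4*i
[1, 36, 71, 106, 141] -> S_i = 1 + 35*i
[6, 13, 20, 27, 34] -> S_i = 6 + 7*i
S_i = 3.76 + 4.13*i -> [3.76, 7.89, 12.02, 16.15, 20.28]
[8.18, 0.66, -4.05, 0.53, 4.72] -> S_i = Random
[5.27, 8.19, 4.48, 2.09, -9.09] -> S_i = Random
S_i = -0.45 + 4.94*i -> [-0.45, 4.49, 9.43, 14.37, 19.31]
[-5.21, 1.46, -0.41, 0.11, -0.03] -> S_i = -5.21*(-0.28)^i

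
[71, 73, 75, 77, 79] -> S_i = 71 + 2*i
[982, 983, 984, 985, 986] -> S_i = 982 + 1*i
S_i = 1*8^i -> [1, 8, 64, 512, 4096]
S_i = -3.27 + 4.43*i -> [-3.27, 1.16, 5.59, 10.02, 14.45]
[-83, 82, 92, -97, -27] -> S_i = Random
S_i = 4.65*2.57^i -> [4.65, 11.95, 30.71, 78.93, 202.85]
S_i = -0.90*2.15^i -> [-0.9, -1.94, -4.16, -8.94, -19.23]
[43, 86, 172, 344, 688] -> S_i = 43*2^i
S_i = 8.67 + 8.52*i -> [8.67, 17.19, 25.71, 34.23, 42.75]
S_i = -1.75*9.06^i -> [-1.75, -15.86, -143.65, -1301.44, -11791.01]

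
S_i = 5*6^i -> [5, 30, 180, 1080, 6480]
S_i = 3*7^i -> [3, 21, 147, 1029, 7203]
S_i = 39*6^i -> [39, 234, 1404, 8424, 50544]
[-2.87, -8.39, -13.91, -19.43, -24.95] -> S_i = -2.87 + -5.52*i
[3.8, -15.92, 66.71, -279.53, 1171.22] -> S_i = 3.80*(-4.19)^i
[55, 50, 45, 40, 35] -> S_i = 55 + -5*i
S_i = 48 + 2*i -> [48, 50, 52, 54, 56]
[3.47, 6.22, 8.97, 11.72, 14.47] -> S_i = 3.47 + 2.75*i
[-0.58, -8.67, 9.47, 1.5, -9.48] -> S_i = Random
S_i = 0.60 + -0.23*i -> [0.6, 0.37, 0.14, -0.09, -0.32]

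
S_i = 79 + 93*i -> [79, 172, 265, 358, 451]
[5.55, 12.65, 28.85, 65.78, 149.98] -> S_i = 5.55*2.28^i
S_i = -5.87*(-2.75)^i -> [-5.87, 16.14, -44.39, 122.08, -335.71]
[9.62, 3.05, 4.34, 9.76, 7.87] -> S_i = Random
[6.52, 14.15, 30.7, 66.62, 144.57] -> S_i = 6.52*2.17^i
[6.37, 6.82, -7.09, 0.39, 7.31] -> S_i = Random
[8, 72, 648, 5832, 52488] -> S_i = 8*9^i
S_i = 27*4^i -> [27, 108, 432, 1728, 6912]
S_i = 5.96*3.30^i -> [5.96, 19.67, 64.9, 214.18, 706.81]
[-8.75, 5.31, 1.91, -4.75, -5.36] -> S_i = Random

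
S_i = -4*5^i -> [-4, -20, -100, -500, -2500]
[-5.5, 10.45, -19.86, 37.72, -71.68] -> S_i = -5.50*(-1.90)^i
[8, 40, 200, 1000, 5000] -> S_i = 8*5^i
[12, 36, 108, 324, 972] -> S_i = 12*3^i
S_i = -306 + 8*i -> [-306, -298, -290, -282, -274]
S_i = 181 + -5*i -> [181, 176, 171, 166, 161]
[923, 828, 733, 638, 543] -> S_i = 923 + -95*i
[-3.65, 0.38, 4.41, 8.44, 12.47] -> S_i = -3.65 + 4.03*i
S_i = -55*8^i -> [-55, -440, -3520, -28160, -225280]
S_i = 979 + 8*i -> [979, 987, 995, 1003, 1011]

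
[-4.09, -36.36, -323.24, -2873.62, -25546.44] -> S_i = -4.09*8.89^i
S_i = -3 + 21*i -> [-3, 18, 39, 60, 81]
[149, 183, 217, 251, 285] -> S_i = 149 + 34*i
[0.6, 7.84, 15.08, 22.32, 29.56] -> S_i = 0.60 + 7.24*i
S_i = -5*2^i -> [-5, -10, -20, -40, -80]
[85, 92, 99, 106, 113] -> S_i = 85 + 7*i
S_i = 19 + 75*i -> [19, 94, 169, 244, 319]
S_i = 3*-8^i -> [3, -24, 192, -1536, 12288]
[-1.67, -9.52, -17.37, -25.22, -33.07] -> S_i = -1.67 + -7.85*i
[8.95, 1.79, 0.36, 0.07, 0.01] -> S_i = 8.95*0.20^i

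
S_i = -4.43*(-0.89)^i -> [-4.43, 3.94, -3.51, 3.12, -2.78]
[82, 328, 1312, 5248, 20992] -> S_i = 82*4^i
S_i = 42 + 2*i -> [42, 44, 46, 48, 50]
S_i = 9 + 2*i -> [9, 11, 13, 15, 17]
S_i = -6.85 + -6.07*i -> [-6.85, -12.92, -18.99, -25.06, -31.13]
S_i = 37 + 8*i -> [37, 45, 53, 61, 69]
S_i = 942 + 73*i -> [942, 1015, 1088, 1161, 1234]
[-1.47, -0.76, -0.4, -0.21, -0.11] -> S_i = -1.47*0.52^i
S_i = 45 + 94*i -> [45, 139, 233, 327, 421]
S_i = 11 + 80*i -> [11, 91, 171, 251, 331]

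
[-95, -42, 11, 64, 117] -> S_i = -95 + 53*i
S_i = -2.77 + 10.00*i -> [-2.77, 7.23, 17.23, 27.23, 37.23]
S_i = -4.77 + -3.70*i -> [-4.77, -8.47, -12.17, -15.87, -19.57]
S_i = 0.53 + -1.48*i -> [0.53, -0.95, -2.43, -3.91, -5.39]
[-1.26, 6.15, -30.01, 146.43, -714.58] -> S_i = -1.26*(-4.88)^i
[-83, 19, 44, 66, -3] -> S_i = Random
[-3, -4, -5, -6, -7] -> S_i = -3 + -1*i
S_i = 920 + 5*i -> [920, 925, 930, 935, 940]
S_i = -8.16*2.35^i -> [-8.16, -19.18, -45.06, -105.9, -248.86]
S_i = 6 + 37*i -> [6, 43, 80, 117, 154]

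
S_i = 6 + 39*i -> [6, 45, 84, 123, 162]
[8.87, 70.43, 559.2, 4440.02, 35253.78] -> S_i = 8.87*7.94^i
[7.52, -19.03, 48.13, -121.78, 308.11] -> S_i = 7.52*(-2.53)^i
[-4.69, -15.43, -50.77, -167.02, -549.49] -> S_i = -4.69*3.29^i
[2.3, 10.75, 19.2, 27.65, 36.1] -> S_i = 2.30 + 8.45*i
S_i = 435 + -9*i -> [435, 426, 417, 408, 399]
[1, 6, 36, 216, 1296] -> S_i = 1*6^i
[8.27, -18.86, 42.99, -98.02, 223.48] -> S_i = 8.27*(-2.28)^i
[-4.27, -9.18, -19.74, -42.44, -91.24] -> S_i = -4.27*2.15^i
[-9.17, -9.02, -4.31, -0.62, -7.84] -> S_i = Random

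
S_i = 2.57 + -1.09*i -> [2.57, 1.48, 0.39, -0.7, -1.79]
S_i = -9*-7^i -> [-9, 63, -441, 3087, -21609]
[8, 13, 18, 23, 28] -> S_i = 8 + 5*i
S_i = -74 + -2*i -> [-74, -76, -78, -80, -82]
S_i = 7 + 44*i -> [7, 51, 95, 139, 183]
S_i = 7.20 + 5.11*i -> [7.2, 12.31, 17.42, 22.53, 27.64]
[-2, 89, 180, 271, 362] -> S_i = -2 + 91*i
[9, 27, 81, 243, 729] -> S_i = 9*3^i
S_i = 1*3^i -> [1, 3, 9, 27, 81]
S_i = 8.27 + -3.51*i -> [8.27, 4.76, 1.25, -2.26, -5.77]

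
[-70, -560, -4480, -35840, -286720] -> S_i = -70*8^i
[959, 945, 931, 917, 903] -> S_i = 959 + -14*i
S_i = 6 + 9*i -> [6, 15, 24, 33, 42]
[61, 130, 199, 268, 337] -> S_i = 61 + 69*i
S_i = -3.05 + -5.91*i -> [-3.05, -8.96, -14.87, -20.78, -26.69]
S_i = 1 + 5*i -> [1, 6, 11, 16, 21]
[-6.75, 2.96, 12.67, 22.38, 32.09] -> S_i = -6.75 + 9.71*i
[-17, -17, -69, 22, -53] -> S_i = Random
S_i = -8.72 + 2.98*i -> [-8.72, -5.74, -2.76, 0.22, 3.2]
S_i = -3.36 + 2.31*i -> [-3.36, -1.05, 1.26, 3.57, 5.88]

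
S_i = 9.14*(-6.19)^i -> [9.14, -56.58, 350.21, -2167.79, 13418.65]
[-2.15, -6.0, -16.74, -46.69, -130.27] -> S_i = -2.15*2.79^i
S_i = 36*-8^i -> [36, -288, 2304, -18432, 147456]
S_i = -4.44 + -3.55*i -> [-4.44, -7.99, -11.54, -15.09, -18.64]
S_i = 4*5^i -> [4, 20, 100, 500, 2500]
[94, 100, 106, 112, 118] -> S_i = 94 + 6*i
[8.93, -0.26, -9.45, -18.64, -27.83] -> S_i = 8.93 + -9.19*i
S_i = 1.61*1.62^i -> [1.61, 2.61, 4.23, 6.84, 11.09]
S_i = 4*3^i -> [4, 12, 36, 108, 324]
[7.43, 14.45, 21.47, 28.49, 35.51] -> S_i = 7.43 + 7.02*i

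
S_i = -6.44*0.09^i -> [-6.44, -0.58, -0.05, -0.0, -0.0]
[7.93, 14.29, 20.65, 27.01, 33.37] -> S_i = 7.93 + 6.36*i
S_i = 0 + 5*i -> [0, 5, 10, 15, 20]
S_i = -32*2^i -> [-32, -64, -128, -256, -512]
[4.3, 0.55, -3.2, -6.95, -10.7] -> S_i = 4.30 + -3.75*i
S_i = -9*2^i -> [-9, -18, -36, -72, -144]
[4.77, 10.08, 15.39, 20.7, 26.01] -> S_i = 4.77 + 5.31*i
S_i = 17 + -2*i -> [17, 15, 13, 11, 9]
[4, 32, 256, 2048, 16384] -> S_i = 4*8^i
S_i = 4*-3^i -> [4, -12, 36, -108, 324]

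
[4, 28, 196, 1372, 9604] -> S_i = 4*7^i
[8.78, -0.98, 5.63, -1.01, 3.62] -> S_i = Random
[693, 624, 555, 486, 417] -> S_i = 693 + -69*i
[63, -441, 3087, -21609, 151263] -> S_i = 63*-7^i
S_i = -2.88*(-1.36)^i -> [-2.88, 3.92, -5.33, 7.24, -9.85]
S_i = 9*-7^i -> [9, -63, 441, -3087, 21609]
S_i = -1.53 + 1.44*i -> [-1.53, -0.09, 1.35, 2.79, 4.23]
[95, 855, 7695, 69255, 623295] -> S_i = 95*9^i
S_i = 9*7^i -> [9, 63, 441, 3087, 21609]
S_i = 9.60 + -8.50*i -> [9.6, 1.1, -7.4, -15.9, -24.4]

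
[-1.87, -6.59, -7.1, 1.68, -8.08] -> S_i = Random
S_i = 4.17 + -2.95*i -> [4.17, 1.22, -1.73, -4.68, -7.63]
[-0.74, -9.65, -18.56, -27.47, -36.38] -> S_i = -0.74 + -8.91*i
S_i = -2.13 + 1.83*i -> [-2.13, -0.3, 1.53, 3.36, 5.19]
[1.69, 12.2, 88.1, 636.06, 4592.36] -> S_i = 1.69*7.22^i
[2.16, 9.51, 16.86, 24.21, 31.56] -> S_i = 2.16 + 7.35*i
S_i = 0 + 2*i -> [0, 2, 4, 6, 8]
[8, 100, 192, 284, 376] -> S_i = 8 + 92*i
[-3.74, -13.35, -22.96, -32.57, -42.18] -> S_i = -3.74 + -9.61*i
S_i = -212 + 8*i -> [-212, -204, -196, -188, -180]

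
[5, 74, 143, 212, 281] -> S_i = 5 + 69*i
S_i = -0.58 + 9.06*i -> [-0.58, 8.48, 17.54, 26.6, 35.66]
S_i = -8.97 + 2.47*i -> [-8.97, -6.5, -4.03, -1.56, 0.91]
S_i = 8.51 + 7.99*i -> [8.51, 16.5, 24.49, 32.48, 40.47]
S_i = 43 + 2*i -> [43, 45, 47, 49, 51]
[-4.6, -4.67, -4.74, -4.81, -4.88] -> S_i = -4.60 + -0.07*i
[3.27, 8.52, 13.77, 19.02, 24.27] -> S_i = 3.27 + 5.25*i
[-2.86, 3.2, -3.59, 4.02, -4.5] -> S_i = -2.86*(-1.12)^i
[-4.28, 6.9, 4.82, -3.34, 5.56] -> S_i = Random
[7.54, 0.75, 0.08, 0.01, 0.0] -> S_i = 7.54*0.10^i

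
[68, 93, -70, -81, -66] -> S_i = Random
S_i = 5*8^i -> [5, 40, 320, 2560, 20480]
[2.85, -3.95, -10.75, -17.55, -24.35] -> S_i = 2.85 + -6.80*i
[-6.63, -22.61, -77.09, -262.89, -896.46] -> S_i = -6.63*3.41^i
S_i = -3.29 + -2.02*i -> [-3.29, -5.31, -7.33, -9.35, -11.37]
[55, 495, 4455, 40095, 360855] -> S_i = 55*9^i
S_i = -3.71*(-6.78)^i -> [-3.71, 25.15, -170.54, 1156.28, -7839.58]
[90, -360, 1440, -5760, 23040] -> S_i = 90*-4^i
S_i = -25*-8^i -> [-25, 200, -1600, 12800, -102400]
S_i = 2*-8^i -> [2, -16, 128, -1024, 8192]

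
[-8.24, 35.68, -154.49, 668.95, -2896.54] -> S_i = -8.24*(-4.33)^i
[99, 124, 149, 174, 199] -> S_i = 99 + 25*i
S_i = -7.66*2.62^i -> [-7.66, -20.07, -52.58, -137.76, -360.94]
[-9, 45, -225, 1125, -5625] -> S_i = -9*-5^i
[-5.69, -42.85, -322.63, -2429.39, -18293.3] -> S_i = -5.69*7.53^i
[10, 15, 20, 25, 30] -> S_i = 10 + 5*i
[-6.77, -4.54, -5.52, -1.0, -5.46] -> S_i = Random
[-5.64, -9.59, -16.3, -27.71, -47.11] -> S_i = -5.64*1.70^i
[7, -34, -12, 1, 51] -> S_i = Random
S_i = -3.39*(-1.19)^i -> [-3.39, 4.03, -4.8, 5.71, -6.8]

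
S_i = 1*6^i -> [1, 6, 36, 216, 1296]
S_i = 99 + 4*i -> [99, 103, 107, 111, 115]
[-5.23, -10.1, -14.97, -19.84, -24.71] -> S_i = -5.23 + -4.87*i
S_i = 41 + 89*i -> [41, 130, 219, 308, 397]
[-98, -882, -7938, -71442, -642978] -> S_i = -98*9^i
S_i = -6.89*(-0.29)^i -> [-6.89, 2.0, -0.58, 0.17, -0.05]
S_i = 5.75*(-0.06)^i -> [5.75, -0.34, 0.02, -0.0, 0.0]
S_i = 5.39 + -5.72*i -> [5.39, -0.33, -6.05, -11.77, -17.49]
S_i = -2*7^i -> [-2, -14, -98, -686, -4802]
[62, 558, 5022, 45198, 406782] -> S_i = 62*9^i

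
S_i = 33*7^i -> [33, 231, 1617, 11319, 79233]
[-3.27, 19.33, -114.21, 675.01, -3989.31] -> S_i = -3.27*(-5.91)^i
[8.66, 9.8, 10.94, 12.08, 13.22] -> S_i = 8.66 + 1.14*i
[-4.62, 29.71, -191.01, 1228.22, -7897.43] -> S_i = -4.62*(-6.43)^i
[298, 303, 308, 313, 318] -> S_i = 298 + 5*i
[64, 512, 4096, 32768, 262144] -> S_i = 64*8^i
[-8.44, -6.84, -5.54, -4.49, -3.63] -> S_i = -8.44*0.81^i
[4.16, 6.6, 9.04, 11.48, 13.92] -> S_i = 4.16 + 2.44*i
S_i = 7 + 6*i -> [7, 13, 19, 25, 31]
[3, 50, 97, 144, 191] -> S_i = 3 + 47*i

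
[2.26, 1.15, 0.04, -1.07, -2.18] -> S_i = 2.26 + -1.11*i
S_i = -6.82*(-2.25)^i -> [-6.82, 15.34, -34.53, 77.68, -174.79]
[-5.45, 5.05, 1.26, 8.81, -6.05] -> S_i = Random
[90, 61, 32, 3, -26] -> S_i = 90 + -29*i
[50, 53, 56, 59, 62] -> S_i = 50 + 3*i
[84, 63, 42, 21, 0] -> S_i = 84 + -21*i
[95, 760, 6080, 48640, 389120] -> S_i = 95*8^i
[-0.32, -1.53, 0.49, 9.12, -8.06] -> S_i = Random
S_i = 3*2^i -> [3, 6, 12, 24, 48]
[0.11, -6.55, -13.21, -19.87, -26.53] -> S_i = 0.11 + -6.66*i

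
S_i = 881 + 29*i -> [881, 910, 939, 968, 997]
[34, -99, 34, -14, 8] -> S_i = Random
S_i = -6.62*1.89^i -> [-6.62, -12.51, -23.65, -44.69, -84.47]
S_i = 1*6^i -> [1, 6, 36, 216, 1296]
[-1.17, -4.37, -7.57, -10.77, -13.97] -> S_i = -1.17 + -3.20*i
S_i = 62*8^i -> [62, 496, 3968, 31744, 253952]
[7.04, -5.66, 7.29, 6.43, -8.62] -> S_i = Random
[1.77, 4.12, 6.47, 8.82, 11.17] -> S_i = 1.77 + 2.35*i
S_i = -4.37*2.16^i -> [-4.37, -9.44, -20.39, -44.04, -95.13]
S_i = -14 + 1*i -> [-14, -13, -12, -11, -10]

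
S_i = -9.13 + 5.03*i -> [-9.13, -4.1, 0.93, 5.96, 10.99]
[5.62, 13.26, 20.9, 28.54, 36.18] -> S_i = 5.62 + 7.64*i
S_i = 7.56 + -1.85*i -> [7.56, 5.71, 3.86, 2.01, 0.16]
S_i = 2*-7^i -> [2, -14, 98, -686, 4802]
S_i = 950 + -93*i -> [950, 857, 764, 671, 578]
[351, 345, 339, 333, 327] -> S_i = 351 + -6*i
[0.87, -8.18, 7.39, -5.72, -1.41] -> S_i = Random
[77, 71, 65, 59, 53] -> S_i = 77 + -6*i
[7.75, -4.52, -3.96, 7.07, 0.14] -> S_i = Random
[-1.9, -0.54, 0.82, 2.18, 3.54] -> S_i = -1.90 + 1.36*i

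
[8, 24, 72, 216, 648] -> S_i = 8*3^i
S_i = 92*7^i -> [92, 644, 4508, 31556, 220892]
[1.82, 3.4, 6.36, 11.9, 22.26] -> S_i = 1.82*1.87^i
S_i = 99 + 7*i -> [99, 106, 113, 120, 127]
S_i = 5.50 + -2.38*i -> [5.5, 3.12, 0.74, -1.64, -4.02]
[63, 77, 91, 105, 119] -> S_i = 63 + 14*i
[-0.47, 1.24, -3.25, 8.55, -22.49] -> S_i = -0.47*(-2.63)^i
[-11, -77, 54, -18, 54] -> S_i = Random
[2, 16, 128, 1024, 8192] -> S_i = 2*8^i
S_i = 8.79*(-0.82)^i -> [8.79, -7.21, 5.91, -4.85, 3.97]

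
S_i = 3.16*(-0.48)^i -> [3.16, -1.52, 0.73, -0.35, 0.17]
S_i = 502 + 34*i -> [502, 536, 570, 604, 638]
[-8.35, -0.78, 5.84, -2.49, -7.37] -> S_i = Random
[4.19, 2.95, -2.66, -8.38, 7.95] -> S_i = Random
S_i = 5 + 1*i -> [5, 6, 7, 8, 9]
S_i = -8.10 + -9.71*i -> [-8.1, -17.81, -27.52, -37.23, -46.94]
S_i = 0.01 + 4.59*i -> [0.01, 4.6, 9.19, 13.78, 18.37]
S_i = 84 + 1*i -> [84, 85, 86, 87, 88]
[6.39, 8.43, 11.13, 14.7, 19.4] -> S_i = 6.39*1.32^i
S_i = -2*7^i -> [-2, -14, -98, -686, -4802]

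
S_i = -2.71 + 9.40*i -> [-2.71, 6.69, 16.09, 25.49, 34.89]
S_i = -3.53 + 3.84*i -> [-3.53, 0.31, 4.15, 7.99, 11.83]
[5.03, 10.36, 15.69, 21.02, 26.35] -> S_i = 5.03 + 5.33*i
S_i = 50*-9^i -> [50, -450, 4050, -36450, 328050]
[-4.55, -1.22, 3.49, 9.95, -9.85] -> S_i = Random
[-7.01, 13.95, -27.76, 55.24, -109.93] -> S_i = -7.01*(-1.99)^i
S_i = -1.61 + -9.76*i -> [-1.61, -11.37, -21.13, -30.89, -40.65]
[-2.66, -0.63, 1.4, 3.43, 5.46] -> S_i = -2.66 + 2.03*i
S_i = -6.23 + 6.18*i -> [-6.23, -0.05, 6.13, 12.31, 18.49]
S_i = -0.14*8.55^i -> [-0.14, -1.2, -10.23, -87.5, -748.16]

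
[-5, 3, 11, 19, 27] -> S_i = -5 + 8*i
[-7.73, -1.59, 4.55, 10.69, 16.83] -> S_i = -7.73 + 6.14*i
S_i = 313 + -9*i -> [313, 304, 295, 286, 277]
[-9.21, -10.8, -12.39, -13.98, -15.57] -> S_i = -9.21 + -1.59*i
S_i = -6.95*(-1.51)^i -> [-6.95, 10.49, -15.85, 23.93, -36.13]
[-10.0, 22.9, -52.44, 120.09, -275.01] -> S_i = -10.00*(-2.29)^i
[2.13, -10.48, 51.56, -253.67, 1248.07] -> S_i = 2.13*(-4.92)^i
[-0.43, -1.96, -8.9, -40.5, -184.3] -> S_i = -0.43*4.55^i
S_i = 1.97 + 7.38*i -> [1.97, 9.35, 16.73, 24.11, 31.49]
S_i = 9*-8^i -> [9, -72, 576, -4608, 36864]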